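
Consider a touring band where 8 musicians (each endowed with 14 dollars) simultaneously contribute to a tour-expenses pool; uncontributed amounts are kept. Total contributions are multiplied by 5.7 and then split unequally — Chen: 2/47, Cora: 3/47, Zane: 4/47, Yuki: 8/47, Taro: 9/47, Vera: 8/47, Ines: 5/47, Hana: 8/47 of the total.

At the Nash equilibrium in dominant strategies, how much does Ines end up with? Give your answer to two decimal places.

For player j, contributing a unit is worthwhile iff 5.7 × (j's share) ≥ 1, i.e. iff j's share is at least 0.1754.
The only share above 0.1754 is Taro's 9/47, contributing 14; the remaining 7 contribute 0. Total contributed: 14.
Ines keeps 14 and receives 5.7 × 14 × 5/47 = 8.49 from the tour-expenses pool, for a payoff of 22.49.

22.49 dollars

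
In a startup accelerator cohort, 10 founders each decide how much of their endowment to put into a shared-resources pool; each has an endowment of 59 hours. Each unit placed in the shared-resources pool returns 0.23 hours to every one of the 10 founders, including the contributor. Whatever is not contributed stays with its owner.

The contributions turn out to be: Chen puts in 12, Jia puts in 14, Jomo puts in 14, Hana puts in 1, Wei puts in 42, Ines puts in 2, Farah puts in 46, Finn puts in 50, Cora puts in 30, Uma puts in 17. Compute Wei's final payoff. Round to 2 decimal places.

Total contributed: 12 + 14 + 14 + 1 + 42 + 2 + 46 + 50 + 30 + 17 = 228.
Each receives 0.23 × 228 = 52.44 from the shared-resources pool.
Wei keeps 59 − 42 = 17, so Wei's payoff is 17 + 52.44 = 69.44.

69.44 hours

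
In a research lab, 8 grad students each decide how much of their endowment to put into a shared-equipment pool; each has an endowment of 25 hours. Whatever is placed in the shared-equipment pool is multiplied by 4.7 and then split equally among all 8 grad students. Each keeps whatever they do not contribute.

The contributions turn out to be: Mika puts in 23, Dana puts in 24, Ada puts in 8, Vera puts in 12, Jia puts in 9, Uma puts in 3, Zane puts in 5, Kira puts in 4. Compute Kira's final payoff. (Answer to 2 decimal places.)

Total contributed: 23 + 24 + 8 + 12 + 9 + 3 + 5 + 4 = 88.
Each receives 4.7 × 88 / 8 = 51.70 from the shared-equipment pool.
Kira keeps 25 − 4 = 21, so Kira's payoff is 21 + 51.70 = 72.70.

72.70 hours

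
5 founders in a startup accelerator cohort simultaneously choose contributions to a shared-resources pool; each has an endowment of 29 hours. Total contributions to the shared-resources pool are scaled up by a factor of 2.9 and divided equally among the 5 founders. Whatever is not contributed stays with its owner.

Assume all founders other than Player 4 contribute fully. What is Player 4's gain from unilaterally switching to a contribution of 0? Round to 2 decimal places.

12.18 hours

Switching from a contribution of 29 to 0 lets Player 4 keep an extra 29 hours, but lowers the shared-resources pool by 29, which costs Player 4 their own share of that drop: 2.9/5 × 29 = 16.82.
Net gain = 29 − 16.82 = 12.18. The private return per contributed unit (0.5800) is below 1, so free-riding is indeed the best response regardless of what the others do.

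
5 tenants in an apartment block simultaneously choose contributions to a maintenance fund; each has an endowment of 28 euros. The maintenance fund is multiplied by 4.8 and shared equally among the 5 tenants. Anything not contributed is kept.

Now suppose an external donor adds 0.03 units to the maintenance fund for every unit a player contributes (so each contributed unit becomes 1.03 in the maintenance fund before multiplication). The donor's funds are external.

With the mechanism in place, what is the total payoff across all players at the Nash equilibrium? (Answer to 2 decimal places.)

Even with the mechanism, each unit contributed returns only 4.8 × 1.03 / 5 = 0.9888 per unit of net cost, so contributing nothing is still dominant.
Everyone keeps their endowment and the group total is 5 × 28 = 140.

140.00 euros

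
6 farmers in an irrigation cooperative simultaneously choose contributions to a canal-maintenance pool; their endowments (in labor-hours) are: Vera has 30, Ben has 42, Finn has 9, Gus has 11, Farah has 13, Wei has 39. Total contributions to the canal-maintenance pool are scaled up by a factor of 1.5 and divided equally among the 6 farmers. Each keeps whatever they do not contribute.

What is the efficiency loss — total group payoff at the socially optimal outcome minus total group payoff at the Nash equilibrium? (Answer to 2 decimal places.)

The private return per contributed unit is 1.5/6 = 0.2500 < 1 for every player regardless of endowment, so the Nash equilibrium is zero contribution and the group total is Σ E_j = 30 + 42 + 9 + 11 + 13 + 39 = 144.
Each contributed unit returns 1.500 to the group, so the social optimum is full contribution by everyone: group total = 1.500 × 144 = 216.00.
Efficiency loss = (1.500 − 1) × 144 = 72.00.

72.00 labor-hours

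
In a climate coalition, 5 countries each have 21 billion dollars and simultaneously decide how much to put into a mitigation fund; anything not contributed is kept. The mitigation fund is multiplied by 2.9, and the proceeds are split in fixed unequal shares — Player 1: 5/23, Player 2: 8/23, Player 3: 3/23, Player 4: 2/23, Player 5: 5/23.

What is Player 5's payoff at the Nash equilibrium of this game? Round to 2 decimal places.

Each unit j contributes comes back to j as 2.9 × (j's share), so j prefers to contribute only if that share exceeds 1/2.9 = 0.3448; otherwise keeping the unit dominates.
Player 2 alone (share 8/23) is above the threshold, contributing 21; the remaining 4 contribute 0. Total contributed: 21.
Player 5 keeps 21 and receives 2.9 × 21 × 5/23 = 13.24 from the mitigation fund, for a payoff of 34.24.

34.24 billion dollars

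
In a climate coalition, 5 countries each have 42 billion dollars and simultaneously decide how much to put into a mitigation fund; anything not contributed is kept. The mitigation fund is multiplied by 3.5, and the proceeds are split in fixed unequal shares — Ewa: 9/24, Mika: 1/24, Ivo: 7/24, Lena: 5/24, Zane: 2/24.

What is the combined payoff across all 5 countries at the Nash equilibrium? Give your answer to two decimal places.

420.00 billion dollars

A player with share s gets back 3.5·s per unit contributed, so full contribution is dominant for anyone with s > 1/3.5 = 0.2857 and zero contribution is dominant for anyone below.
Ewa and Ivo clear that bar, contributing 42 each; the remaining 3 contribute 0. Total contributed: 84.
The mitigation fund pays out 3.5 × 84 = 294.00 in total (split across the unequal shares, but the aggregate is all that matters for the group sum).
The 3 free-riders keep 42 each, adding 126. Group total = 126 + 294.00 = 420.00.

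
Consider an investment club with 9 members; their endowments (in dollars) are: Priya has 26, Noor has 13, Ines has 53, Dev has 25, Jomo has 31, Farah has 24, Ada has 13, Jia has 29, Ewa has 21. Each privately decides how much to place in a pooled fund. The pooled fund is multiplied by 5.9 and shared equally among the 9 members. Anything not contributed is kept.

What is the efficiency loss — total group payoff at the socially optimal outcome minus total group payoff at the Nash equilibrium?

1151.50 dollars

The private return per contributed unit is 5.9/9 = 0.6556 < 1 for every player regardless of endowment, so the Nash equilibrium is zero contribution and the group total is Σ E_j = 26 + 13 + 53 + 25 + 31 + 24 + 13 + 29 + 21 = 235.
Each contributed unit returns 5.900 to the group, so the social optimum is full contribution by everyone: group total = 5.900 × 235 = 1386.50.
Efficiency loss = (5.900 − 1) × 235 = 1151.50.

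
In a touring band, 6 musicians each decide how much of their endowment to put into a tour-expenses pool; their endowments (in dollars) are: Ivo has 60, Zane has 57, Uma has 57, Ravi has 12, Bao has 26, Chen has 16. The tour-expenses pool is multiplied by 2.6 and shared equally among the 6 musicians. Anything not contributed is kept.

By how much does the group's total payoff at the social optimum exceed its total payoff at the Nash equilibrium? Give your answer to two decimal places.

The private return per contributed unit is 2.6/6 = 0.4333 < 1 for every player regardless of endowment, so the Nash equilibrium is zero contribution and the group total is Σ E_j = 60 + 57 + 57 + 12 + 26 + 16 = 228.
Each contributed unit returns 2.600 to the group, so the social optimum is full contribution by everyone: group total = 2.600 × 228 = 592.80.
Efficiency loss = (2.600 − 1) × 228 = 364.80.

364.80 dollars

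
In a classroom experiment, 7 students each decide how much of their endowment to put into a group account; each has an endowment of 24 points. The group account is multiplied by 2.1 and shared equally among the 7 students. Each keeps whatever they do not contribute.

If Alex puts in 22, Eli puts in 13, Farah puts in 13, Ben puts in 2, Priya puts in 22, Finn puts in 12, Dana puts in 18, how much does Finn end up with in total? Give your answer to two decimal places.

Total contributed: 22 + 13 + 13 + 2 + 22 + 12 + 18 = 102.
Each receives 2.1 × 102 / 7 = 30.60 from the group account.
Finn keeps 24 − 12 = 12, so Finn's payoff is 12 + 30.60 = 42.60.

42.60 points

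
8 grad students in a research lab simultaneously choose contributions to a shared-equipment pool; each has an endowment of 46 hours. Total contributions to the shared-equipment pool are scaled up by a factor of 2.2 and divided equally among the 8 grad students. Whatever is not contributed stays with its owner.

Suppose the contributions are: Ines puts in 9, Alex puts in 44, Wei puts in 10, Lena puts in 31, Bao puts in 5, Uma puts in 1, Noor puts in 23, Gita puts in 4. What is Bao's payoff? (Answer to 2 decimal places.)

75.93 hours

Total contributed: 9 + 44 + 10 + 31 + 5 + 1 + 23 + 4 = 127.
Each receives 2.2 × 127 / 8 = 34.93 from the shared-equipment pool.
Bao keeps 46 − 5 = 41, so Bao's payoff is 41 + 34.93 = 75.93.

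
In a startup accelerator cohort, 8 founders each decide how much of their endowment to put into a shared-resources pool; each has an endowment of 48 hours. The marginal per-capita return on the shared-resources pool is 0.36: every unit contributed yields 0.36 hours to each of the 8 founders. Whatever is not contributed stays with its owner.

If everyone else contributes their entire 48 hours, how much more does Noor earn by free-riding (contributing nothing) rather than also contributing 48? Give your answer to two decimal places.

30.72 hours

Switching from a contribution of 48 to 0 lets Noor keep an extra 48 hours, but lowers the shared-resources pool by 48, which costs Noor their own share of that drop: 0.36 × 48 = 17.28.
Net gain = 48 − 17.28 = 30.72. The private return per contributed unit (0.36) is below 1, so free-riding is indeed the best response regardless of what the others do.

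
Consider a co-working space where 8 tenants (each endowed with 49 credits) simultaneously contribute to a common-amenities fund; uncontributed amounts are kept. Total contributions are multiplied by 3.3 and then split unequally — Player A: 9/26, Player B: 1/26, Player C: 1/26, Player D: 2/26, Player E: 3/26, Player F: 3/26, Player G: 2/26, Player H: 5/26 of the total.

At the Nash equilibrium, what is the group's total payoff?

504.70 credits

Player j's private return per contributed unit is 3.3 × (j's share). Contributing is weakly dominant for j when that share is at least 1/3.3 = 0.3030, and contributing 0 is dominant otherwise.
Player A alone (share 9/26) is above the threshold, contributing 49; the remaining 7 contribute 0. Total contributed: 49.
The common-amenities fund pays out 3.3 × 49 = 161.70 in total (split across the unequal shares, but the aggregate is all that matters for the group sum).
The 7 free-riders keep 49 each, adding 343. Group total = 343 + 161.70 = 504.70.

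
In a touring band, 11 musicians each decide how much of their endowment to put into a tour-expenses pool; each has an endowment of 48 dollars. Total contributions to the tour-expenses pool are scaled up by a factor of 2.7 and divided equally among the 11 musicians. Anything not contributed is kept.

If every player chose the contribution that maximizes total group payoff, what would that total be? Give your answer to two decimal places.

1425.60 dollars

Each contributed unit returns 2.700 to the group as a whole (0.2455 to each of 11 players), which exceeds 1, so the social optimum is full contribution: group total = 2.700 × 528 = 1425.60.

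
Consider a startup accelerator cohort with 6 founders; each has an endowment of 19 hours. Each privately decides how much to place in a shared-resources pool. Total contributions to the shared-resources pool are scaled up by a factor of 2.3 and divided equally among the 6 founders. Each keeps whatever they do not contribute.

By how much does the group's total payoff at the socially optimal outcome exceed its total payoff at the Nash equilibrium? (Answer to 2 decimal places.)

148.20 hours

Each contributed unit returns 2.3/6 = 0.3833 to its contributor — below 1 — so contributing 0 is dominant for every player. At the Nash equilibrium everyone keeps their 19, and the group total is 6 × 19 = 114.
Each contributed unit returns 2.300 to the group as a whole (0.3833 to each of 6 players), which exceeds 1, so the social optimum is full contribution: group total = 2.300 × 114 = 262.20.
Efficiency loss = 262.20 − 114 = 148.20.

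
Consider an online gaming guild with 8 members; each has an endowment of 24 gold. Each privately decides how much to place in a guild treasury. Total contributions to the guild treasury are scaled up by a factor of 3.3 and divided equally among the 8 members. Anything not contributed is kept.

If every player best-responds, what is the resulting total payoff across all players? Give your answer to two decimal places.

192.00 gold

Each contributed unit returns 3.3/8 = 0.4125 to its contributor — below 1 — so contributing 0 is dominant for every player. At the Nash equilibrium everyone keeps their 24, and the group total is 8 × 24 = 192.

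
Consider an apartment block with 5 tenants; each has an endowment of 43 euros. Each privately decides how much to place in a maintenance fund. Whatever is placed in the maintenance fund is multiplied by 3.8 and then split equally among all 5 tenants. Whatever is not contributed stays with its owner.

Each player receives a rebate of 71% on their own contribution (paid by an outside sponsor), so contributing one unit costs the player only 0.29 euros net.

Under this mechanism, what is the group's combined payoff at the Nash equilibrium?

With the mechanism, a contributed unit returns (3.8/5) / 0.29 = 2.6207 per unit of net cost to the contributor — now above 1 — so contributing fully is weakly dominant for every player.
So the Nash equilibrium is full contribution by all 5; the group earns 5 × (43 × 0.71 + 3.8 × 43) = 969.65.

969.65 euros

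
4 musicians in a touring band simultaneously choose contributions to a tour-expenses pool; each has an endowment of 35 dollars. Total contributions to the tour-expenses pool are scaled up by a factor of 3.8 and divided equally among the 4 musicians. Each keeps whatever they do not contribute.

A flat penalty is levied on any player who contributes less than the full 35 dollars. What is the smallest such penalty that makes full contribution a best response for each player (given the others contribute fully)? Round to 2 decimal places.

Given the others contribute fully, the best deviation is to contribute 0 (any partial contribution still incurs the fine and gives up units whose private return 0.9500 is below 1).
Deviating from 35 to 0 saves 35 dollars but forfeits the deviator's share of the drop in the tour-expenses pool: 3.8/4 × 35 = 33.25.
So the deviation gain is 35 − 33.25 = 1.75, and the fine must be at least 1.75 dollars to wipe it out.

1.75 dollars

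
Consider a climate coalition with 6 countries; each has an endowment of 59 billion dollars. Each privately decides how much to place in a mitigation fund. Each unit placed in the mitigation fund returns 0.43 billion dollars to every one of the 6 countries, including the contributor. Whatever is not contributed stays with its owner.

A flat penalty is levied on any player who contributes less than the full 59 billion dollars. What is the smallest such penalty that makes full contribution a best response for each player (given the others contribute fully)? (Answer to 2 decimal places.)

Given the others contribute fully, the best deviation is to contribute 0 (any partial contribution still incurs the fine and gives up units whose private return 0.43 is below 1).
Deviating from 59 to 0 saves 59 billion dollars but forfeits the deviator's share of the drop in the mitigation fund: 0.43 × 59 = 25.37.
So the deviation gain is 59 − 25.37 = 33.63, and the fine must be at least 33.63 billion dollars to wipe it out.

33.63 billion dollars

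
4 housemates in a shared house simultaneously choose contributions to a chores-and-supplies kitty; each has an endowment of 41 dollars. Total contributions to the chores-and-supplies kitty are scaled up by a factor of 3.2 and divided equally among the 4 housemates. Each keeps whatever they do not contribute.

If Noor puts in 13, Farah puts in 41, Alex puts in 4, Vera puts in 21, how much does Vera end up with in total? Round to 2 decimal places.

83.20 dollars

Total contributed: 13 + 41 + 4 + 21 = 79.
Each receives 3.2 × 79 / 4 = 63.20 from the chores-and-supplies kitty.
Vera keeps 41 − 21 = 20, so Vera's payoff is 20 + 63.20 = 83.20.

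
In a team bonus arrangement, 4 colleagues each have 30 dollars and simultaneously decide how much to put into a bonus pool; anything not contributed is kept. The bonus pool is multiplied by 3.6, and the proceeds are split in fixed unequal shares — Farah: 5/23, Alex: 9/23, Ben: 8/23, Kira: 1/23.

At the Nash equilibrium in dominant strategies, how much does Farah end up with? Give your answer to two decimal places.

76.96 dollars

Each unit j contributes comes back to j as 3.6 × (j's share), so j prefers to contribute only if that share exceeds 1/3.6 = 0.2778; otherwise keeping the unit dominates.
The shares above 0.2778 belong to Alex and Ben, contributing 30 each; the remaining 2 contribute 0. Total contributed: 60.
Farah keeps 30 and receives 3.6 × 60 × 5/23 = 46.96 from the bonus pool, for a payoff of 76.96.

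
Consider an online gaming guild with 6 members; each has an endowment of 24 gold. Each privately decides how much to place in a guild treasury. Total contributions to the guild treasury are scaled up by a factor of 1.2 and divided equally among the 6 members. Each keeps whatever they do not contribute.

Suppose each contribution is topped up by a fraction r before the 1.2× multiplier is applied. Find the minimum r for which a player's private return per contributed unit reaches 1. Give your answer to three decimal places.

4.000

With matching at rate r, one contributed unit becomes (1 + r) in the guild treasury and returns 1.2 × (1 + r) / 6 to the contributor.
Setting this equal to 1: 1 + r = 6/1.2 = 5.0000.
So the minimum matching rate is r = 5.0000 − 1 = 4.000.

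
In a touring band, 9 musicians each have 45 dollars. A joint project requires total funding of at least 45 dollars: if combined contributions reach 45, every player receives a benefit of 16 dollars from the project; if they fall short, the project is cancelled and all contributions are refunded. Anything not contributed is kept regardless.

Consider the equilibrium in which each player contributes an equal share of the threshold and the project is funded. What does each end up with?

Equal share of the threshold: 45/9 = 5.
At this profile no one gains by cutting their contribution: any cut drops the total below 45, the project is cancelled, contributions are refunded, and the deviator ends with 45, which is less than 45 − 5 + 16 = 56. Contributing more than 5 just wastes the excess. So contributing exactly 5 is a best response.
Each player's payoff: 45 − 5 + 16 = 56.

56 dollars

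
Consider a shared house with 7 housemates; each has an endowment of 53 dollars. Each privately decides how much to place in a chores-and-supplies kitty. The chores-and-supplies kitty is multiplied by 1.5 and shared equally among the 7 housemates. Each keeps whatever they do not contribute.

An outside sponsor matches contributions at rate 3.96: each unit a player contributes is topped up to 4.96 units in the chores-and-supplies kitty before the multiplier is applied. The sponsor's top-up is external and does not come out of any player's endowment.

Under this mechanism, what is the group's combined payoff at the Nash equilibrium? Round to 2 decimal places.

With the mechanism, a contributed unit returns 1.5 × 4.96 / 7 = 1.0629 per unit of net cost to the contributor — now above 1 — so contributing fully is weakly dominant for every player.
So the Nash equilibrium is full contribution by all 7; the group earns 1.5 × 4.96 × 371 = 2760.24.

2760.24 dollars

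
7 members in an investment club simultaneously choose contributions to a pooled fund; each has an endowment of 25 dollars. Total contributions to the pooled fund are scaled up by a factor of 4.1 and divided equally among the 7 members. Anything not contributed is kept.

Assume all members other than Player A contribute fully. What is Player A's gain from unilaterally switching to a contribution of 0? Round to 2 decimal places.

10.36 dollars

Switching from a contribution of 25 to 0 lets Player A keep an extra 25 dollars, but lowers the pooled fund by 25, which costs Player A their own share of that drop: 4.1/7 × 25 = 14.64.
Net gain = 25 − 14.64 = 10.36. The private return per contributed unit (0.5857) is below 1, so free-riding is indeed the best response regardless of what the others do.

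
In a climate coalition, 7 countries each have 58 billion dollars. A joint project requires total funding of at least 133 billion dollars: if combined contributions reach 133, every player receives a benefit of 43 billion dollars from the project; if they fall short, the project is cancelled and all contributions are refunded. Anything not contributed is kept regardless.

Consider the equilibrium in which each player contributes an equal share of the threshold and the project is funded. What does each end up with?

Equal share of the threshold: 133/7 = 19.
At this profile no one gains by cutting their contribution: any cut drops the total below 133, the project is cancelled, contributions are refunded, and the deviator ends with 58, which is less than 58 − 19 + 43 = 82. Contributing more than 19 just wastes the excess. So contributing exactly 19 is a best response.
Each player's payoff: 58 − 19 + 43 = 82.

82 billion dollars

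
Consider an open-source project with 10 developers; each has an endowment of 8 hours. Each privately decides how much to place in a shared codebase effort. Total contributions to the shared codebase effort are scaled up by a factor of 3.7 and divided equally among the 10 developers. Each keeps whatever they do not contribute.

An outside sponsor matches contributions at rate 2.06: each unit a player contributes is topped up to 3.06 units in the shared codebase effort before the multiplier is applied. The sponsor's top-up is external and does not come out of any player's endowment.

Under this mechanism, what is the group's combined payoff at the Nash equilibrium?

Under the mechanism each unit contributed yields 3.7 × 3.06 / 10 = 1.1322 back to its contributor per unit of net cost, which exceeds 1, making full contribution the dominant choice for everyone.
So the Nash equilibrium is full contribution by all 10; the group earns 3.7 × 3.06 × 80 = 905.76.

905.76 hours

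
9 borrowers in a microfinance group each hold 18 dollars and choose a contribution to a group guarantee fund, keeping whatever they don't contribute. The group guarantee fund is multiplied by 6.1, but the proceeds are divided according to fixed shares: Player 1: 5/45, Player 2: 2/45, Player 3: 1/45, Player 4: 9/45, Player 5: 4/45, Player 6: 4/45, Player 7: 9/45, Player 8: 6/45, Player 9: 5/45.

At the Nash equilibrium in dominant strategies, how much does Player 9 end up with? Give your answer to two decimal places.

For player j, contributing a unit is worthwhile iff 6.1 × (j's share) ≥ 1, i.e. iff j's share is at least 0.1639.
The shares above 0.1639 belong to Player 4 and Player 7, contributing 18 each; the remaining 7 contribute 0. Total contributed: 36.
Player 9 keeps 18 and receives 6.1 × 36 × 5/45 = 24.40 from the group guarantee fund, for a payoff of 42.40.

42.40 dollars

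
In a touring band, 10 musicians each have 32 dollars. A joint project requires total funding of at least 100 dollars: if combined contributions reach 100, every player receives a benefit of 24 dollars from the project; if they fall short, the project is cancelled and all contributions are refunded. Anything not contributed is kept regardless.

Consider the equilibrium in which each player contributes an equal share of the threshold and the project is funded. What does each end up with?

Equal share of the threshold: 100/10 = 10.
At this profile no one gains by cutting their contribution: any cut drops the total below 100, the project is cancelled, contributions are refunded, and the deviator ends with 32, which is less than 32 − 10 + 24 = 46. Contributing more than 10 just wastes the excess. So contributing exactly 10 is a best response.
Each player's payoff: 32 − 10 + 24 = 46.

46 dollars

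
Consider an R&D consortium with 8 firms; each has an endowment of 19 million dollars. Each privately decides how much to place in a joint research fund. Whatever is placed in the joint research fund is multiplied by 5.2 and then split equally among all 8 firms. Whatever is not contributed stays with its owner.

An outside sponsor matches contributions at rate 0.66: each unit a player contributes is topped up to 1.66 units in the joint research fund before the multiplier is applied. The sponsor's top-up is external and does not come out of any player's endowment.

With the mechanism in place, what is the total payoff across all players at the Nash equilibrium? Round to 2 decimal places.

With the mechanism, a contributed unit returns 5.2 × 1.66 / 8 = 1.0790 per unit of net cost to the contributor — now above 1 — so contributing fully is weakly dominant for every player.
So the Nash equilibrium is full contribution by all 8; the group earns 5.2 × 1.66 × 152 = 1312.06.

1312.06 million dollars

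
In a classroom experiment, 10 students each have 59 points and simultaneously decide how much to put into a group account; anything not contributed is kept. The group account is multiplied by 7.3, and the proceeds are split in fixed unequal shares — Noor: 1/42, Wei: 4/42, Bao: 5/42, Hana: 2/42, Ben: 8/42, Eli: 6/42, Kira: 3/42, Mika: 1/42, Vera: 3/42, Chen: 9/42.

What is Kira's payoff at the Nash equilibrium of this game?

151.29 points

For player j, contributing a unit is worthwhile iff 7.3 × (j's share) ≥ 1, i.e. iff j's share is at least 0.1370.
Ben, Eli and Chen are above the threshold, contributing 59 each; the remaining 7 contribute 0. Total contributed: 177.
Kira keeps 59 and receives 7.3 × 177 × 3/42 = 92.29 from the group account, for a payoff of 151.29.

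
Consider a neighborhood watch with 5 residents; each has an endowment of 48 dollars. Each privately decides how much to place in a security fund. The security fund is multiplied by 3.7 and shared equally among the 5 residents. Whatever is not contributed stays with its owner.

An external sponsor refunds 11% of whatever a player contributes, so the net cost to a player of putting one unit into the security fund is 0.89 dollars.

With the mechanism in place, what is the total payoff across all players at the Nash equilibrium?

240.00 dollars

The effective private return is (3.7/5) / 0.89 = 0.8315, which is still under 1, so the mechanism doesn't change anyone's dominant strategy: zero contribution.
Everyone keeps their endowment and the group total is 5 × 48 = 240.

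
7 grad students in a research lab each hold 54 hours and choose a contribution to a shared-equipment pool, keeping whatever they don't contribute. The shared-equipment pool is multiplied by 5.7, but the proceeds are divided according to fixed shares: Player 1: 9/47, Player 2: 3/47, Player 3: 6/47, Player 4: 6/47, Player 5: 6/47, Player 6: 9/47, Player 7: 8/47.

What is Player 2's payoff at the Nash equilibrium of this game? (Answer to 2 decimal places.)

For player j, contributing a unit is worthwhile iff 5.7 × (j's share) ≥ 1, i.e. iff j's share is at least 0.1754.
Player 1 and Player 6 are above the threshold, contributing 54 each; the remaining 5 contribute 0. Total contributed: 108.
Player 2 keeps 54 and receives 5.7 × 108 × 3/47 = 39.29 from the shared-equipment pool, for a payoff of 93.29.

93.29 hours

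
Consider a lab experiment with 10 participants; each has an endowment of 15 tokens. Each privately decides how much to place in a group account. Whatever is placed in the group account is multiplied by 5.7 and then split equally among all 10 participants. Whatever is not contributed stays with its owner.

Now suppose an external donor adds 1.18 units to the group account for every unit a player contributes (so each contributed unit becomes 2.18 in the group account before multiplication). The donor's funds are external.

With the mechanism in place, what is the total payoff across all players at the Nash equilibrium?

1863.90 tokens

The effective private return per unit is now 5.7 × 2.18 / 10 = 1.2426 > 1, so every player's dominant strategy flips to full contribution.
So the Nash equilibrium is full contribution by all 10; the group earns 5.7 × 2.18 × 150 = 1863.90.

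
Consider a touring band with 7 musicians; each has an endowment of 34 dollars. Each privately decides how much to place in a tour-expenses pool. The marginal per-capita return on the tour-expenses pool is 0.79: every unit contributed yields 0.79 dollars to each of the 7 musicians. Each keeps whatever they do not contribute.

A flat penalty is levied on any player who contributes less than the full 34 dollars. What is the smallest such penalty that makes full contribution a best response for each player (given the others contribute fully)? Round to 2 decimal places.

Given the others contribute fully, the best deviation is to contribute 0 (any partial contribution still incurs the fine and gives up units whose private return 0.79 is below 1).
Deviating from 34 to 0 saves 34 dollars but forfeits the deviator's share of the drop in the tour-expenses pool: 0.79 × 34 = 26.86.
So the deviation gain is 34 − 26.86 = 7.14, and the fine must be at least 7.14 dollars to wipe it out.

7.14 dollars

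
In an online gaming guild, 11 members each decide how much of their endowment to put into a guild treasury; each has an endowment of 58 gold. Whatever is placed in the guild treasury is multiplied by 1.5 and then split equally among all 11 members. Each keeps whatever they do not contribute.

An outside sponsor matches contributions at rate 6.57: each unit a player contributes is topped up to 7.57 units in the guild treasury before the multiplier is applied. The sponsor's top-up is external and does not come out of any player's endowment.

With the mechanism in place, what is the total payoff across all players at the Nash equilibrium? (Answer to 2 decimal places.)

7244.49 gold

The effective private return per unit is now 1.5 × 7.57 / 11 = 1.0323 > 1, so every player's dominant strategy flips to full contribution.
At the Nash equilibrium everyone contributes 58. Group total payoff = 1.5 × 7.57 × 638 = 7244.49.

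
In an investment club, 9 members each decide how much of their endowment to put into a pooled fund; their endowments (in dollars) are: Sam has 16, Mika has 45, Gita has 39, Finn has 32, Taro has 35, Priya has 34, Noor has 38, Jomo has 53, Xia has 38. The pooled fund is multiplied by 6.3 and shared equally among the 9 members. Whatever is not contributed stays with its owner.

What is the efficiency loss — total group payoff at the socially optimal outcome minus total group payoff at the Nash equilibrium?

The private return per contributed unit is 6.3/9 = 0.7000 < 1 for every player regardless of endowment, so the Nash equilibrium is zero contribution and the group total is Σ E_j = 16 + 45 + 39 + 32 + 35 + 34 + 38 + 53 + 38 = 330.
Each contributed unit returns 6.300 to the group, so the social optimum is full contribution by everyone: group total = 6.300 × 330 = 2079.00.
Efficiency loss = (6.300 − 1) × 330 = 1749.00.

1749.00 dollars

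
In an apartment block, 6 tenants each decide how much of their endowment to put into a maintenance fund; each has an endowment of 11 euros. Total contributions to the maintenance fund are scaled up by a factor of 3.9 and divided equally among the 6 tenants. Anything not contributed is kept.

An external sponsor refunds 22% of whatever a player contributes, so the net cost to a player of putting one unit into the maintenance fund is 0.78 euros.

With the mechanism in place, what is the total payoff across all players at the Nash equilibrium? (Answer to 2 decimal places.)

The effective private return is (3.9/6) / 0.78 = 0.8333, which is still under 1, so the mechanism doesn't change anyone's dominant strategy: zero contribution.
Everyone keeps their endowment and the group total is 6 × 11 = 66.

66.00 euros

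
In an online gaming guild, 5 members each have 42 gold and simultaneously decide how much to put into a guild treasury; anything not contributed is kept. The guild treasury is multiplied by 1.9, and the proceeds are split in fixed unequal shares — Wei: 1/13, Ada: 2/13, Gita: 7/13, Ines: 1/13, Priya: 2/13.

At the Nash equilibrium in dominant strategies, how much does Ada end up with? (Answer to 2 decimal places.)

Player j's private return per contributed unit is 1.9 × (j's share). Contributing is weakly dominant for j when that share is at least 1/1.9 = 0.5263, and contributing 0 is dominant otherwise.
Gita alone (share 7/13) is above the threshold, contributing 42; the remaining 4 contribute 0. Total contributed: 42.
Ada keeps 42 and receives 1.9 × 42 × 2/13 = 12.28 from the guild treasury, for a payoff of 54.28.

54.28 gold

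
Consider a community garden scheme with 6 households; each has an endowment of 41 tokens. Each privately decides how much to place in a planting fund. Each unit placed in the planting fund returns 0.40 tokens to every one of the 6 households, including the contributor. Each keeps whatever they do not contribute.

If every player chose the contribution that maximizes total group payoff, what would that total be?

Each contributed unit returns 2.400 to the group as a whole (0.40 to each of 6 players), which exceeds 1, so the social optimum is full contribution: group total = 2.400 × 246 = 590.40.

590.40 tokens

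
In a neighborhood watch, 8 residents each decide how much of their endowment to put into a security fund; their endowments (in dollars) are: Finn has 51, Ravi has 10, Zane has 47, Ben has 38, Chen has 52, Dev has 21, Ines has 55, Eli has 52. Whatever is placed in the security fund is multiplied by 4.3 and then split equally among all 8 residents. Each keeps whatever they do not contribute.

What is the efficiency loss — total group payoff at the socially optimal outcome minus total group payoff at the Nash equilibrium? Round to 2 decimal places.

The private return per contributed unit is 4.3/8 = 0.5375 < 1 for every player regardless of endowment, so the Nash equilibrium is zero contribution and the group total is Σ E_j = 51 + 10 + 47 + 38 + 52 + 21 + 55 + 52 = 326.
Each contributed unit returns 4.300 to the group, so the social optimum is full contribution by everyone: group total = 4.300 × 326 = 1401.80.
Efficiency loss = (4.300 − 1) × 326 = 1075.80.

1075.80 dollars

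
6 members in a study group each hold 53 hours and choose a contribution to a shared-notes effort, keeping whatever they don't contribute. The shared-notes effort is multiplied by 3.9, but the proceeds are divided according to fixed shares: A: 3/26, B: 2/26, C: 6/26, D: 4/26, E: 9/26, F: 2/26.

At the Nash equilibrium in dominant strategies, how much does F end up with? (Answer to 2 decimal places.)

Each unit j contributes comes back to j as 3.9 × (j's share), so j prefers to contribute only if that share exceeds 1/3.9 = 0.2564; otherwise keeping the unit dominates.
The only share above 0.2564 is E's 9/26, contributing 53; the remaining 5 contribute 0. Total contributed: 53.
F keeps 53 and receives 3.9 × 53 × 2/26 = 15.90 from the shared-notes effort, for a payoff of 68.90.

68.90 hours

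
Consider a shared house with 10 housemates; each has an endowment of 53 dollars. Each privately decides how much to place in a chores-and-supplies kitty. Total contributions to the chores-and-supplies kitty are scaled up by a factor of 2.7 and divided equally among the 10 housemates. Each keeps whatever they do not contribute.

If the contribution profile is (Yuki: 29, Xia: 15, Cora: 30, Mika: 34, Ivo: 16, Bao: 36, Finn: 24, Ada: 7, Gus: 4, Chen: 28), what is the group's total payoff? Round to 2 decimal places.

Total contributed: 29 + 15 + 30 + 34 + 16 + 36 + 24 + 7 + 4 + 28 = 223; total kept: 10 × 53 − 223 = 307.
The chores-and-supplies kitty pays out 2.7 × 223 = 602.10 in aggregate.
Group total = 307 + 602.10 = 909.10.

909.10 dollars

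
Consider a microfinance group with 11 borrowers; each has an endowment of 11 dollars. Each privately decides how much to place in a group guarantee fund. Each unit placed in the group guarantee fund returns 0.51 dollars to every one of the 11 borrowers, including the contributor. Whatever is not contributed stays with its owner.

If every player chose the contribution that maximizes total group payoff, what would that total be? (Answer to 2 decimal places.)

Each contributed unit returns 5.610 to the group as a whole (0.51 to each of 11 players), which exceeds 1, so the social optimum is full contribution: group total = 5.610 × 121 = 678.81.

678.81 dollars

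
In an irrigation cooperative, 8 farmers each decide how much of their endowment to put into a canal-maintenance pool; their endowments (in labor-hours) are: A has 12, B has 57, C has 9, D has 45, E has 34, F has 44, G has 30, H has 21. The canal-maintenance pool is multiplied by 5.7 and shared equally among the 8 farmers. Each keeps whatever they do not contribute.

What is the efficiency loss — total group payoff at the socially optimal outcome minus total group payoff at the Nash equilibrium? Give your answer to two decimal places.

1184.40 labor-hours

The private return per contributed unit is 5.7/8 = 0.7125 < 1 for every player regardless of endowment, so the Nash equilibrium is zero contribution and the group total is Σ E_j = 12 + 57 + 9 + 45 + 34 + 44 + 30 + 21 = 252.
Each contributed unit returns 5.700 to the group, so the social optimum is full contribution by everyone: group total = 5.700 × 252 = 1436.40.
Efficiency loss = (5.700 − 1) × 252 = 1184.40.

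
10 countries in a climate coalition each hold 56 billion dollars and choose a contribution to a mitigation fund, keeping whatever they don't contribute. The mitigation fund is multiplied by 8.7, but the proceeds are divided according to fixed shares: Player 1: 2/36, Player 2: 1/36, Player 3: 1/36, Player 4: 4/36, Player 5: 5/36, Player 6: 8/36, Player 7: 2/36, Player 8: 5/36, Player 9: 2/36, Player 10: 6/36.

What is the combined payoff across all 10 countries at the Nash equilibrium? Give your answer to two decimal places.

Player j's private return per contributed unit is 8.7 × (j's share). Contributing is weakly dominant for j when that share is at least 1/8.7 = 0.1149, and contributing 0 is dominant otherwise.
Player 5, Player 6, Player 8 and Player 10 clear that bar, contributing 56 each; the remaining 6 contribute 0. Total contributed: 224.
The mitigation fund pays out 8.7 × 224 = 1948.80 in total (split across the unequal shares, but the aggregate is all that matters for the group sum).
The 6 free-riders keep 56 each, adding 336. Group total = 336 + 1948.80 = 2284.80.

2284.80 billion dollars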